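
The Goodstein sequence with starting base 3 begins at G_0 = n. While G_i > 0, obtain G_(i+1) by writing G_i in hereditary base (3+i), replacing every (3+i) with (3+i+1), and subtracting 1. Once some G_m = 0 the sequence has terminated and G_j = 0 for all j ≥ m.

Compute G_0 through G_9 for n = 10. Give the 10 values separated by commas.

(0) 10|_3 = 3^2 + 1 ↦ 4^2 + 1|_4 = 17 ⇒ 16
(1) 16|_4 = 4^2 ↦ 5^2|_5 = 25 ⇒ 24
(2) 24|_5 = 4·5 + 4 ↦ 4·6 + 4|_6 = 28 ⇒ 27
(3) 27|_6 = 4·6 + 3 ↦ 4·7 + 3|_7 = 31 ⇒ 30
(4) 30|_7 = 4·7 + 2 ↦ 4·8 + 2|_8 = 34 ⇒ 33
(5) 33|_8 = 4·8 + 1 ↦ 4·9 + 1|_9 = 37 ⇒ 36
(6) 36|_9 = 4·9 ↦ 4·10|_10 = 40 ⇒ 39
(7) 39|_10 = 3·10 + 9 ↦ 3·11 + 9|_11 = 42 ⇒ 41
(8) 41|_11 = 3·11 + 8 ↦ 3·12 + 8|_12 = 44 ⇒ 43

10, 16, 24, 27, 30, 33, 36, 39, 41, 43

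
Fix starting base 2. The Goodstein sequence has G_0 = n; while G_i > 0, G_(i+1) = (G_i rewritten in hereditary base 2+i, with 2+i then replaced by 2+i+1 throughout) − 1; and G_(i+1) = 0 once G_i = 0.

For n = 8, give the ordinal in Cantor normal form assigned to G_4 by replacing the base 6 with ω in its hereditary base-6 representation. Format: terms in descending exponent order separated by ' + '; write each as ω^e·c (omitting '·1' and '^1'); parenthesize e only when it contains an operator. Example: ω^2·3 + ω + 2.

G_0=8  [base 2] 2^(2 + 1)  →[2↦3]→  3^(3 + 1) = 81  −1 ⇒ G_1=80
G_1=80  [base 3] 2·3^3 + 2·3^2 + 2·3 + 2  →[3↦4]→  2·4^4 + 2·4^2 + 2·4 + 2 = 554  −1 ⇒ G_2=553
G_2=553  [base 4] 2·4^4 + 2·4^2 + 2·4 + 1  →[4↦5]→  2·5^5 + 2·5^2 + 2·5 + 1 = 6311  −1 ⇒ G_3=6310
G_3=6310  [base 5] 2·5^5 + 2·5^2 + 2·5  →[5↦6]→  2·6^6 + 2·6^2 + 2·6 = 93396  −1 ⇒ G_4=93395
G_4=93395  [base 6] 2·6^6 + 2·6^2 + 6 + 5  →[6↦7]→  2·7^7 + 2·7^2 + 7 + 5 = 1647196  −1 ⇒ G_5=1647195

ω^ω·2 + ω^2·2 + ω + 5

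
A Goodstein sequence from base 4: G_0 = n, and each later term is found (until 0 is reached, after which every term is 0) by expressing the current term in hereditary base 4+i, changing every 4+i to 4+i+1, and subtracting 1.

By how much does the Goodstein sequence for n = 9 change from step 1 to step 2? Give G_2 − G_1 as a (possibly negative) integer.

i=0: 9 = 2·4 + 1 (b=4); 4→5: 2·5 + 1 = 11; 11−1 = 10
i=1: 10 = 2·5 (b=5); 5→6: 2·6 = 12; 12−1 = 11

1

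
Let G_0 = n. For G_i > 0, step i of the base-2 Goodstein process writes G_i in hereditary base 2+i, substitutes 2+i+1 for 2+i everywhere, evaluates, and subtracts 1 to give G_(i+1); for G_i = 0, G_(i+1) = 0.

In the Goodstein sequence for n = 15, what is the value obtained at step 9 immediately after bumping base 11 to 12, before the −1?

step 0: 15 = 2^(2 + 1) + 2^2 + 2 + 1; sub 3 for 2: 3^(3 + 1) + 3^3 + 3 + 1; = 112; G_1 = 112−1 = 111
step 1: 111 = 3^(3 + 1) + 3^3 + 3; sub 4 for 3: 4^(4 + 1) + 4^4 + 4; = 1284; G_2 = 1284−1 = 1283
step 2: 1283 = 4^(4 + 1) + 4^4 + 3; sub 5 for 4: 5^(5 + 1) + 5^5 + 3; = 18753; G_3 = 18753−1 = 18752
step 3: 18752 = 5^(5 + 1) + 5^5 + 2; sub 6 for 5: 6^(6 + 1) + 6^6 + 2; = 326594; G_4 = 326594−1 = 326593
step 4: 326593 = 6^(6 + 1) + 6^6 + 1; sub 7 for 6: 7^(7 + 1) + 7^7 + 1; = 6588345; G_5 = 6588345−1 = 6588344
step 5: 6588344 = 7^(7 + 1) + 7^7; sub 8 for 7: 8^(8 + 1) + 8^8; = 150994944; G_6 = 150994944−1 = 150994943
step 6: 150994943 = 8^(8 + 1) + 7·8^7 + 7·8^6 + 7·8^5 + 7·8^4 + 7·8^3 + 7·8^2 + 7·8 + 7; sub 9 for 8: 9^(9 + 1) + 7·9^7 + 7·9^6 + 7·9^5 + 7·9^4 + 7·9^3 + 7·9^2 + 7·9 + 7; = 3524450281; G_7 = 3524450281−1 = 3524450280
step 7: 3524450280 = 9^(9 + 1) + 7·9^7 + 7·9^6 + 7·9^5 + 7·9^4 + 7·9^3 + 7·9^2 + 7·9 + 6; sub 10 for 9: 10^(10 + 1) + 7·10^7 + 7·10^6 + 7·10^5 + 7·10^4 + 7·10^3 + 7·10^2 + 7·10 + 6; = 100077777776; G_8 = 100077777776−1 = 100077777775
step 8: 100077777775 = 10^(10 + 1) + 7·10^7 + 7·10^6 + 7·10^5 + 7·10^4 + 7·10^3 + 7·10^2 + 7·10 + 5; sub 11 for 10: 11^(11 + 1) + 7·11^7 + 7·11^6 + 7·11^5 + 7·11^4 + 7·11^3 + 7·11^2 + 7·11 + 5; = 3138578427935; G_9 = 3138578427935−1 = 3138578427934

106993479003784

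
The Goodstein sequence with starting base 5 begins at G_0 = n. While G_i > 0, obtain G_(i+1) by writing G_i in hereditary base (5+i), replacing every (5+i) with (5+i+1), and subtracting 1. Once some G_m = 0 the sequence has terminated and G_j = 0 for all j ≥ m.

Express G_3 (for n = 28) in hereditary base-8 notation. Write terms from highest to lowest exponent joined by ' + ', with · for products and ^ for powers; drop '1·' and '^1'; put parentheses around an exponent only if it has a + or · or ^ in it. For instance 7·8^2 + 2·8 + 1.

(0) 28|_5 = 5^2 + 3 ↦ 6^2 + 3|_6 = 39 ⇒ 38
(1) 38|_6 = 6^2 + 2 ↦ 7^2 + 2|_7 = 51 ⇒ 50
(2) 50|_7 = 7^2 + 1 ↦ 8^2 + 1|_8 = 65 ⇒ 64
(3) 64|_8 = 8^2 ↦ 9^2|_9 = 81 ⇒ 80

8^2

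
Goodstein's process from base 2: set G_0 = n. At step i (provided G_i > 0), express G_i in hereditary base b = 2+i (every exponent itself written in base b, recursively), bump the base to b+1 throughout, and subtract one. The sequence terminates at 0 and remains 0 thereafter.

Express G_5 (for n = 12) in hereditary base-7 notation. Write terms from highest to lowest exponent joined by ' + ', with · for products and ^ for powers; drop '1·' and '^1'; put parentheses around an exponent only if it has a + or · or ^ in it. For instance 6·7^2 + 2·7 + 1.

G_0 = 12. HB_2(12) = 2^(2 + 1) + 2^2. Bump = 108. G_1 = 107.
G_1 = 107. HB_3(107) = 3^(3 + 1) + 2·3^2 + 2·3 + 2. Bump = 1066. G_2 = 1065.
G_2 = 1065. HB_4(1065) = 4^(4 + 1) + 2·4^2 + 2·4 + 1. Bump = 15686. G_3 = 15685.
G_3 = 15685. HB_5(15685) = 5^(5 + 1) + 2·5^2 + 2·5. Bump = 280020. G_4 = 280019.
G_4 = 280019. HB_6(280019) = 6^(6 + 1) + 2·6^2 + 6 + 5. Bump = 5764911. G_5 = 5764910.

7^(7 + 1) + 2·7^2 + 7 + 4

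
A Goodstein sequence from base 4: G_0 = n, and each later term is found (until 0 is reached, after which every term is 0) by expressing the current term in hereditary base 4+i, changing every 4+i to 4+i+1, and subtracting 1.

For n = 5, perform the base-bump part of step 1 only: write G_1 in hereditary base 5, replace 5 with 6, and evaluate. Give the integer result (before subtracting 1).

step 0: 5 = 4 + 1; sub 5 for 4: 5 + 1; = 6; G_1 = 6−1 = 5
step 1: 5 = 5; sub 6 for 5: 6; = 6; G_2 = 6−1 = 5

6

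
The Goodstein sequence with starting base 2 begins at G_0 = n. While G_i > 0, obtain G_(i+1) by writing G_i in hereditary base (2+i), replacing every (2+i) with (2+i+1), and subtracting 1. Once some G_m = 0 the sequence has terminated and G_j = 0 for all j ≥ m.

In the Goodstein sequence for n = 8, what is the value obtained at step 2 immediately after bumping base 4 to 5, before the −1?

(0) 8|_2 = 2^(2 + 1) ↦ 3^(3 + 1)|_3 = 81 ⇒ 80
(1) 80|_3 = 2·3^3 + 2·3^2 + 2·3 + 2 ↦ 2·4^4 + 2·4^2 + 2·4 + 2|_4 = 554 ⇒ 553
(2) 553|_4 = 2·4^4 + 2·4^2 + 2·4 + 1 ↦ 2·5^5 + 2·5^2 + 2·5 + 1|_5 = 6311 ⇒ 6310

6311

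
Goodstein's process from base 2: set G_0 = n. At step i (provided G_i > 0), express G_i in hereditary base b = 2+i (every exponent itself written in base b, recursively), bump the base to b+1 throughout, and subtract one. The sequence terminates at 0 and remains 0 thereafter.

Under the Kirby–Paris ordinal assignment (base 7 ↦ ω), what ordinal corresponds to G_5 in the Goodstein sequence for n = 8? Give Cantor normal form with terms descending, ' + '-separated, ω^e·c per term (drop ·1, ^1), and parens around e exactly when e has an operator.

ω^ω·2 + ω^2·2 + ω + 4

[0] 8 ≡ 2^(2 + 1) (base 2). Lift 3: 81. −1: 80.
[1] 80 ≡ 2·3^3 + 2·3^2 + 2·3 + 2 (base 3). Lift 4: 554. −1: 553.
[2] 553 ≡ 2·4^4 + 2·4^2 + 2·4 + 1 (base 4). Lift 5: 6311. −1: 6310.
[3] 6310 ≡ 2·5^5 + 2·5^2 + 2·5 (base 5). Lift 6: 93396. −1: 93395.
[4] 93395 ≡ 2·6^6 + 2·6^2 + 6 + 5 (base 6). Lift 7: 1647196. −1: 1647195.
[5] 1647195 ≡ 2·7^7 + 2·7^2 + 7 + 4 (base 7). Lift 8: 33554572. −1: 33554571.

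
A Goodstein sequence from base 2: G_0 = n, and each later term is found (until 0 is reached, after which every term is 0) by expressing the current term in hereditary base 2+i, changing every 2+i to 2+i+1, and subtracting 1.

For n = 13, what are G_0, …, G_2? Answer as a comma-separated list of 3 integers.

13 —HB2→ 2^(2 + 1) + 2^2 + 1 —bump→ 3^(3 + 1) + 3^3 + 1 = 109 —(−1)→ 108
108 —HB3→ 3^(3 + 1) + 3^3 —bump→ 4^(4 + 1) + 4^4 = 1280 —(−1)→ 1279

13, 108, 1279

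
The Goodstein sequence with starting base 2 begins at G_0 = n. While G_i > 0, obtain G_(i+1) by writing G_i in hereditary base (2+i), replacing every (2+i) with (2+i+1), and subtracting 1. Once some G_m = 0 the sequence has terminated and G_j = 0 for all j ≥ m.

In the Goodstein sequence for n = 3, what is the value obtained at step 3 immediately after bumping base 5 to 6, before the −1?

(0) 3|_2 = 2 + 1 ↦ 3 + 1|_3 = 4 ⇒ 3
(1) 3|_3 = 3 ↦ 4|_4 = 4 ⇒ 3
(2) 3|_4 = 3 ↦ 3|_5 = 3 ⇒ 2

2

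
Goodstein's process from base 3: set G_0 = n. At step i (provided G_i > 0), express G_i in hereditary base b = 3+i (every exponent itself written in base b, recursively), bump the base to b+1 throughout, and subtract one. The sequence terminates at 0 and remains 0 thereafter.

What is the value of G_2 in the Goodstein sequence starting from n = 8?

10

(0) 8|_3 = 2·3 + 2 ↦ 2·4 + 2|_4 = 10 ⇒ 9
(1) 9|_4 = 2·4 + 1 ↦ 2·5 + 1|_5 = 11 ⇒ 10
(2) 10|_5 = 2·5 ↦ 2·6|_6 = 12 ⇒ 11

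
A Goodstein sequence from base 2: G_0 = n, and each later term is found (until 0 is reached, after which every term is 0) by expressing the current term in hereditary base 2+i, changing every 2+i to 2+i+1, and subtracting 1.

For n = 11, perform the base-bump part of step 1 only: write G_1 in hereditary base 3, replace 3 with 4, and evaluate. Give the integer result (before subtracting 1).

1028

[0] 11 ≡ 2^(2 + 1) + 2 + 1 (base 2). Lift 3: 85. −1: 84.
[1] 84 ≡ 3^(3 + 1) + 3 (base 3). Lift 4: 1028. −1: 1027.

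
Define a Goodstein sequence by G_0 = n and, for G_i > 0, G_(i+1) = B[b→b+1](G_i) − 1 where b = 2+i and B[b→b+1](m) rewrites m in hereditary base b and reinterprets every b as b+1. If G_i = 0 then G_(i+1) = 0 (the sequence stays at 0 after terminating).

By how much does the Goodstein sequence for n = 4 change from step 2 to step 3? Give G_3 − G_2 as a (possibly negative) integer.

19

(0) 4|_2 = 2^2 ↦ 3^3|_3 = 27 ⇒ 26
(1) 26|_3 = 2·3^2 + 2·3 + 2 ↦ 2·4^2 + 2·4 + 2|_4 = 42 ⇒ 41
(2) 41|_4 = 2·4^2 + 2·4 + 1 ↦ 2·5^2 + 2·5 + 1|_5 = 61 ⇒ 60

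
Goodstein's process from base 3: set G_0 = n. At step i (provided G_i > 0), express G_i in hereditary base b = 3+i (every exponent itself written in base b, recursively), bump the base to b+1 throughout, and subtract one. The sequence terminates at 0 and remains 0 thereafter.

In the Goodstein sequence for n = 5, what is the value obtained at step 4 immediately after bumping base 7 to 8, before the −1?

step 0: 5 = 3 + 2; sub 4 for 3: 4 + 2; = 6; G_1 = 6−1 = 5
step 1: 5 = 4 + 1; sub 5 for 4: 5 + 1; = 6; G_2 = 6−1 = 5
step 2: 5 = 5; sub 6 for 5: 6; = 6; G_3 = 6−1 = 5
step 3: 5 = 5; sub 7 for 6: 5; = 5; G_4 = 5−1 = 4
step 4: 4 = 4; sub 8 for 7: 4; = 4; G_5 = 4−1 = 3

4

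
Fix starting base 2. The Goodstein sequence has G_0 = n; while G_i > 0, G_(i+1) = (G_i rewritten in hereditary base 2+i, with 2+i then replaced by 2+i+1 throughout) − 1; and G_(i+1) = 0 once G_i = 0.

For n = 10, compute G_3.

base 2: 10 = 2^(2 + 1) + 2; at 3: 3^(3 + 1) + 3 = 84; next = 83
base 3: 83 = 3^(3 + 1) + 2; at 4: 4^(4 + 1) + 2 = 1026; next = 1025
base 4: 1025 = 4^(4 + 1) + 1; at 5: 5^(5 + 1) + 1 = 15626; next = 15625
base 5: 15625 = 5^(5 + 1); at 6: 6^(6 + 1) = 279936; next = 279935

15625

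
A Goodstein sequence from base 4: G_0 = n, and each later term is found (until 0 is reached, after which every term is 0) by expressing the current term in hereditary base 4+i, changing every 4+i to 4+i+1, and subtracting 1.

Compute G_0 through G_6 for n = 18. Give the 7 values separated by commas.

18, 26, 36, 48, 53, 58, 63

step 0: 18 = 4^2 + 2; sub 5 for 4: 5^2 + 2; = 27; G_1 = 27−1 = 26
step 1: 26 = 5^2 + 1; sub 6 for 5: 6^2 + 1; = 37; G_2 = 37−1 = 36
step 2: 36 = 6^2; sub 7 for 6: 7^2; = 49; G_3 = 49−1 = 48
step 3: 48 = 6·7 + 6; sub 8 for 7: 6·8 + 6; = 54; G_4 = 54−1 = 53
step 4: 53 = 6·8 + 5; sub 9 for 8: 6·9 + 5; = 59; G_5 = 59−1 = 58
step 5: 58 = 6·9 + 4; sub 10 for 9: 6·10 + 4; = 64; G_6 = 64−1 = 63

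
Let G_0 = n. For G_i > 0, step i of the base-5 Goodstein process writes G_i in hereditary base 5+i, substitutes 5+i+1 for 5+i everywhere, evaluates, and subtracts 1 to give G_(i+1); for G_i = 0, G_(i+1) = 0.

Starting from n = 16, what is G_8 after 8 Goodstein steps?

i=0: 16 = 3·5 + 1 (b=5); 5→6: 3·6 + 1 = 19; 19−1 = 18
i=1: 18 = 3·6 (b=6); 6→7: 3·7 = 21; 21−1 = 20
i=2: 20 = 2·7 + 6 (b=7); 7→8: 2·8 + 6 = 22; 22−1 = 21
i=3: 21 = 2·8 + 5 (b=8); 8→9: 2·9 + 5 = 23; 23−1 = 22
i=4: 22 = 2·9 + 4 (b=9); 9→10: 2·10 + 4 = 24; 24−1 = 23
i=5: 23 = 2·10 + 3 (b=10); 10→11: 2·11 + 3 = 25; 25−1 = 24
i=6: 24 = 2·11 + 2 (b=11); 11→12: 2·12 + 2 = 26; 26−1 = 25
i=7: 25 = 2·12 + 1 (b=12); 12→13: 2·13 + 1 = 27; 27−1 = 26

26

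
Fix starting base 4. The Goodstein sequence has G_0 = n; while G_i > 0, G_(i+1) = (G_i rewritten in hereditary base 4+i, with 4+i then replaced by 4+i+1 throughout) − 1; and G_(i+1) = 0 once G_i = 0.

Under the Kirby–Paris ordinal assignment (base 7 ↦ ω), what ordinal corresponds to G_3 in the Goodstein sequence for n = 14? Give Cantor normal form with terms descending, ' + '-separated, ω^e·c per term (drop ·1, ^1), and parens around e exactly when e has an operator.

ω·2 + 6

G_0 = 14. HB_4(14) = 3·4 + 2. Bump = 17. G_1 = 16.
G_1 = 16. HB_5(16) = 3·5 + 1. Bump = 19. G_2 = 18.
G_2 = 18. HB_6(18) = 3·6. Bump = 21. G_3 = 20.
G_3 = 20. HB_7(20) = 2·7 + 6. Bump = 22. G_4 = 21.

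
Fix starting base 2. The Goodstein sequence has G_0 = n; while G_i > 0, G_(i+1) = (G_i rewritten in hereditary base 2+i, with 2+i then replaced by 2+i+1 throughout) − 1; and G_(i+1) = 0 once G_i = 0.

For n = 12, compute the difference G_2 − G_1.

958

12 —HB2→ 2^(2 + 1) + 2^2 —bump→ 3^(3 + 1) + 3^3 = 108 —(−1)→ 107
107 —HB3→ 3^(3 + 1) + 2·3^2 + 2·3 + 2 —bump→ 4^(4 + 1) + 2·4^2 + 2·4 + 2 = 1066 —(−1)→ 1065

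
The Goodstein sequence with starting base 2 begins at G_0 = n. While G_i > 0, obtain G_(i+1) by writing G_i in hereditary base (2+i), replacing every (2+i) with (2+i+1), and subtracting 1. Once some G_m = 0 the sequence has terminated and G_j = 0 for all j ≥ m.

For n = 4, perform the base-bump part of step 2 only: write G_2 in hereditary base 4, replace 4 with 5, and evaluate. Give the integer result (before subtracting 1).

61

(0) 4|_2 = 2^2 ↦ 3^3|_3 = 27 ⇒ 26
(1) 26|_3 = 2·3^2 + 2·3 + 2 ↦ 2·4^2 + 2·4 + 2|_4 = 42 ⇒ 41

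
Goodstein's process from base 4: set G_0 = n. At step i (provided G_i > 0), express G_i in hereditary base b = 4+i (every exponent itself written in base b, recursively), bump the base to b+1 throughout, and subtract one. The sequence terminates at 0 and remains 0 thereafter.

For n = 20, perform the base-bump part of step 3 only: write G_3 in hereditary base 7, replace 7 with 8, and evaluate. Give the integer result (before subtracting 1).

66

G_0 = 20. HB_4(20) = 4^2 + 4. Bump = 30. G_1 = 29.
G_1 = 29. HB_5(29) = 5^2 + 4. Bump = 40. G_2 = 39.
G_2 = 39. HB_6(39) = 6^2 + 3. Bump = 52. G_3 = 51.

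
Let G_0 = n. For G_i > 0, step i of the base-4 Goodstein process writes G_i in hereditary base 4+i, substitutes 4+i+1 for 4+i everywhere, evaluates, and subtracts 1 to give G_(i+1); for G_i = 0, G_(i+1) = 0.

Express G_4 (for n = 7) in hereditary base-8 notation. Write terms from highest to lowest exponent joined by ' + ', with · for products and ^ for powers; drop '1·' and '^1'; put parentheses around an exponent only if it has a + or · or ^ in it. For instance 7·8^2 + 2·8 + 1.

7

[0] 7 ≡ 4 + 3 (base 4). Lift 5: 8. −1: 7.
[1] 7 ≡ 5 + 2 (base 5). Lift 6: 8. −1: 7.
[2] 7 ≡ 6 + 1 (base 6). Lift 7: 8. −1: 7.
[3] 7 ≡ 7 (base 7). Lift 8: 8. −1: 7.
[4] 7 ≡ 7 (base 8). Lift 9: 7. −1: 6.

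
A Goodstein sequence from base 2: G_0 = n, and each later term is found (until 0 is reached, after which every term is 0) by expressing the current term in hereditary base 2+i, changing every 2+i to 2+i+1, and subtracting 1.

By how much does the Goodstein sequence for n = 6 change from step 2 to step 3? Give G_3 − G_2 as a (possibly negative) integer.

2868

G_0=6  [base 2] 2^2 + 2  →[2↦3]→  3^3 + 3 = 30  −1 ⇒ G_1=29
G_1=29  [base 3] 3^3 + 2  →[3↦4]→  4^4 + 2 = 258  −1 ⇒ G_2=257
G_2=257  [base 4] 4^4 + 1  →[4↦5]→  5^5 + 1 = 3126  −1 ⇒ G_3=3125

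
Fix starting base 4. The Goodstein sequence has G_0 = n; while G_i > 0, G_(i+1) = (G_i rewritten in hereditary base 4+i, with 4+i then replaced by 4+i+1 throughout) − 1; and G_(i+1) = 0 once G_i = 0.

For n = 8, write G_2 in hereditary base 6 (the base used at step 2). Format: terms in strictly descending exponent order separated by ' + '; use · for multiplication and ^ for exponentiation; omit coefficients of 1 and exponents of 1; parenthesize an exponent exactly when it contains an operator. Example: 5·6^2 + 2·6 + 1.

[0] 8 ≡ 2·4 (base 4). Lift 5: 10. −1: 9.
[1] 9 ≡ 5 + 4 (base 5). Lift 6: 10. −1: 9.
[2] 9 ≡ 6 + 3 (base 6). Lift 7: 10. −1: 9.

6 + 3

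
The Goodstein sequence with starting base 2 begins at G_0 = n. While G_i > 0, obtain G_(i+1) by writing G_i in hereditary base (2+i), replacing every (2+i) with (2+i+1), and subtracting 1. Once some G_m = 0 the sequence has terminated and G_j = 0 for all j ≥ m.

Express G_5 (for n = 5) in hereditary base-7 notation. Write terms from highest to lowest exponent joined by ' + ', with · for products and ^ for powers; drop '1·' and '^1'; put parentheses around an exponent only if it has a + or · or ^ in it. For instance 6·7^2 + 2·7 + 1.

step 0: 5 = 2^2 + 1; sub 3 for 2: 3^3 + 1; = 28; G_1 = 28−1 = 27
step 1: 27 = 3^3; sub 4 for 3: 4^4; = 256; G_2 = 256−1 = 255
step 2: 255 = 3·4^3 + 3·4^2 + 3·4 + 3; sub 5 for 4: 3·5^3 + 3·5^2 + 3·5 + 3; = 468; G_3 = 468−1 = 467
step 3: 467 = 3·5^3 + 3·5^2 + 3·5 + 2; sub 6 for 5: 3·6^3 + 3·6^2 + 3·6 + 2; = 776; G_4 = 776−1 = 775
step 4: 775 = 3·6^3 + 3·6^2 + 3·6 + 1; sub 7 for 6: 3·7^3 + 3·7^2 + 3·7 + 1; = 1198; G_5 = 1198−1 = 1197

3·7^3 + 3·7^2 + 3·7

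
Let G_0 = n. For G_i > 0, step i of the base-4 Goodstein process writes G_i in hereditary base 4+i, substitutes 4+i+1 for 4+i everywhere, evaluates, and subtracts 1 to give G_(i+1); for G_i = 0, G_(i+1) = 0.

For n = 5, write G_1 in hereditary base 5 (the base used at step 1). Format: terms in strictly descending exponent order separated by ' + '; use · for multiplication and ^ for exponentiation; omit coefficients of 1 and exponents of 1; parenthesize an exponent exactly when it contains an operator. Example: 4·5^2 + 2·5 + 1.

5

(0) 5|_4 = 4 + 1 ↦ 5 + 1|_5 = 6 ⇒ 5
(1) 5|_5 = 5 ↦ 6|_6 = 6 ⇒ 5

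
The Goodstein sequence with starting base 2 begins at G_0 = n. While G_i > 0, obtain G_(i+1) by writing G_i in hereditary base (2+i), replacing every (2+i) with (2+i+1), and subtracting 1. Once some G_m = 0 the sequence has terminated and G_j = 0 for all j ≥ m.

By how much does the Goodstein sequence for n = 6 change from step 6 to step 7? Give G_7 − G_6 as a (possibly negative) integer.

144904

step 0: 6 = 2^2 + 2; sub 3 for 2: 3^3 + 3; = 30; G_1 = 30−1 = 29
step 1: 29 = 3^3 + 2; sub 4 for 3: 4^4 + 2; = 258; G_2 = 258−1 = 257
step 2: 257 = 4^4 + 1; sub 5 for 4: 5^5 + 1; = 3126; G_3 = 3126−1 = 3125
step 3: 3125 = 5^5; sub 6 for 5: 6^6; = 46656; G_4 = 46656−1 = 46655
step 4: 46655 = 5·6^5 + 5·6^4 + 5·6^3 + 5·6^2 + 5·6 + 5; sub 7 for 6: 5·7^5 + 5·7^4 + 5·7^3 + 5·7^2 + 5·7 + 5; = 98040; G_5 = 98040−1 = 98039
step 5: 98039 = 5·7^5 + 5·7^4 + 5·7^3 + 5·7^2 + 5·7 + 4; sub 8 for 7: 5·8^5 + 5·8^4 + 5·8^3 + 5·8^2 + 5·8 + 4; = 187244; G_6 = 187244−1 = 187243
step 6: 187243 = 5·8^5 + 5·8^4 + 5·8^3 + 5·8^2 + 5·8 + 3; sub 9 for 8: 5·9^5 + 5·9^4 + 5·9^3 + 5·9^2 + 5·9 + 3; = 332148; G_7 = 332148−1 = 332147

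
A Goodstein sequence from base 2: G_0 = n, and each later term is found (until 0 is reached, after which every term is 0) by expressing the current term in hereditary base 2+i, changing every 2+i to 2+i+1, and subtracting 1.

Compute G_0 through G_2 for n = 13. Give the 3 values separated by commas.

13, 108, 1279

13 —HB2→ 2^(2 + 1) + 2^2 + 1 —bump→ 3^(3 + 1) + 3^3 + 1 = 109 —(−1)→ 108
108 —HB3→ 3^(3 + 1) + 3^3 —bump→ 4^(4 + 1) + 4^4 = 1280 —(−1)→ 1279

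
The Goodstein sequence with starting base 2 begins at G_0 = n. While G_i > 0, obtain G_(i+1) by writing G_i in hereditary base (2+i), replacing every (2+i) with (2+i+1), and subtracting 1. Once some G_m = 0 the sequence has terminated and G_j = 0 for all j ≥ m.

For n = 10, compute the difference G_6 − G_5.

G_0=10  [base 2] 2^(2 + 1) + 2  →[2↦3]→  3^(3 + 1) + 3 = 84  −1 ⇒ G_1=83
G_1=83  [base 3] 3^(3 + 1) + 2  →[3↦4]→  4^(4 + 1) + 2 = 1026  −1 ⇒ G_2=1025
G_2=1025  [base 4] 4^(4 + 1) + 1  →[4↦5]→  5^(5 + 1) + 1 = 15626  −1 ⇒ G_3=15625
G_3=15625  [base 5] 5^(5 + 1)  →[5↦6]→  6^(6 + 1) = 279936  −1 ⇒ G_4=279935
G_4=279935  [base 6] 5·6^6 + 5·6^5 + 5·6^4 + 5·6^3 + 5·6^2 + 5·6 + 5  →[6↦7]→  5·7^7 + 5·7^5 + 5·7^4 + 5·7^3 + 5·7^2 + 5·7 + 5 = 4215755  −1 ⇒ G_5=4215754
G_5=4215754  [base 7] 5·7^7 + 5·7^5 + 5·7^4 + 5·7^3 + 5·7^2 + 5·7 + 4  →[7↦8]→  5·8^8 + 5·8^5 + 5·8^4 + 5·8^3 + 5·8^2 + 5·8 + 4 = 84073324  −1 ⇒ G_6=84073323

79857569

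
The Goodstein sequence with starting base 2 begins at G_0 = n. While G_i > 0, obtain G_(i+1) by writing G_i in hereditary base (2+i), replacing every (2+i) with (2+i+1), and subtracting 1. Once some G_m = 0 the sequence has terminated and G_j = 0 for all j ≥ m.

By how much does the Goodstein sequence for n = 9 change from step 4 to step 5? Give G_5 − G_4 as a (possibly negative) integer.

step 0: 9 = 2^(2 + 1) + 1; sub 3 for 2: 3^(3 + 1) + 1; = 82; G_1 = 82−1 = 81
step 1: 81 = 3^(3 + 1); sub 4 for 3: 4^(4 + 1); = 1024; G_2 = 1024−1 = 1023
step 2: 1023 = 3·4^4 + 3·4^3 + 3·4^2 + 3·4 + 3; sub 5 for 4: 3·5^5 + 3·5^3 + 3·5^2 + 3·5 + 3; = 9843; G_3 = 9843−1 = 9842
step 3: 9842 = 3·5^5 + 3·5^3 + 3·5^2 + 3·5 + 2; sub 6 for 5: 3·6^6 + 3·6^3 + 3·6^2 + 3·6 + 2; = 140744; G_4 = 140744−1 = 140743
step 4: 140743 = 3·6^6 + 3·6^3 + 3·6^2 + 3·6 + 1; sub 7 for 6: 3·7^7 + 3·7^3 + 3·7^2 + 3·7 + 1; = 2471827; G_5 = 2471827−1 = 2471826

2331083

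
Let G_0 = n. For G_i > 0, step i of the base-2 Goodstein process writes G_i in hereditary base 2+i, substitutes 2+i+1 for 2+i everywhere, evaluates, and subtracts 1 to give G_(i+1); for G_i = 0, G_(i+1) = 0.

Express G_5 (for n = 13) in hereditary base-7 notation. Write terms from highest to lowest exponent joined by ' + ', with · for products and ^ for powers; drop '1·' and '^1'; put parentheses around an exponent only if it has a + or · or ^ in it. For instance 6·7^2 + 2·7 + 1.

7^(7 + 1) + 3·7^3 + 3·7^2 + 3·7

[0] 13 ≡ 2^(2 + 1) + 2^2 + 1 (base 2). Lift 3: 109. −1: 108.
[1] 108 ≡ 3^(3 + 1) + 3^3 (base 3). Lift 4: 1280. −1: 1279.
[2] 1279 ≡ 4^(4 + 1) + 3·4^3 + 3·4^2 + 3·4 + 3 (base 4). Lift 5: 16093. −1: 16092.
[3] 16092 ≡ 5^(5 + 1) + 3·5^3 + 3·5^2 + 3·5 + 2 (base 5). Lift 6: 280712. −1: 280711.
[4] 280711 ≡ 6^(6 + 1) + 3·6^3 + 3·6^2 + 3·6 + 1 (base 6). Lift 7: 5765999. −1: 5765998.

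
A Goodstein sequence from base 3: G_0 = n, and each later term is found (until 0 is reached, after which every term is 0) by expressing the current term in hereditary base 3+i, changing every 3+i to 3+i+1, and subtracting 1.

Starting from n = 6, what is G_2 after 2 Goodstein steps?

7

[0] 6 ≡ 2·3 (base 3). Lift 4: 8. −1: 7.
[1] 7 ≡ 4 + 3 (base 4). Lift 5: 8. −1: 7.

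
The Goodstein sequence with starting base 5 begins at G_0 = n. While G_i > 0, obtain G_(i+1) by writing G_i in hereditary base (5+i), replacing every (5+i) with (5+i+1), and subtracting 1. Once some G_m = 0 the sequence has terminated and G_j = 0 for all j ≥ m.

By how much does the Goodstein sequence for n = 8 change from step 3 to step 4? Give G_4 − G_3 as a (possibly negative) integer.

step 0: 8 = 5 + 3; sub 6 for 5: 6 + 3; = 9; G_1 = 9−1 = 8
step 1: 8 = 6 + 2; sub 7 for 6: 7 + 2; = 9; G_2 = 9−1 = 8
step 2: 8 = 7 + 1; sub 8 for 7: 8 + 1; = 9; G_3 = 9−1 = 8
step 3: 8 = 8; sub 9 for 8: 9; = 9; G_4 = 9−1 = 8

0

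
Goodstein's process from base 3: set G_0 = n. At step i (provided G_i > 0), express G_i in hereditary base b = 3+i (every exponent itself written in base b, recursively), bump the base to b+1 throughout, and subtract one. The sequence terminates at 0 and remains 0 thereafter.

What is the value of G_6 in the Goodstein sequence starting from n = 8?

11

G_0 = 8. HB_3(8) = 2·3 + 2. Bump = 10. G_1 = 9.
G_1 = 9. HB_4(9) = 2·4 + 1. Bump = 11. G_2 = 10.
G_2 = 10. HB_5(10) = 2·5. Bump = 12. G_3 = 11.
G_3 = 11. HB_6(11) = 6 + 5. Bump = 12. G_4 = 11.
G_4 = 11. HB_7(11) = 7 + 4. Bump = 12. G_5 = 11.
G_5 = 11. HB_8(11) = 8 + 3. Bump = 12. G_6 = 11.
G_6 = 11. HB_9(11) = 9 + 2. Bump = 12. G_7 = 11.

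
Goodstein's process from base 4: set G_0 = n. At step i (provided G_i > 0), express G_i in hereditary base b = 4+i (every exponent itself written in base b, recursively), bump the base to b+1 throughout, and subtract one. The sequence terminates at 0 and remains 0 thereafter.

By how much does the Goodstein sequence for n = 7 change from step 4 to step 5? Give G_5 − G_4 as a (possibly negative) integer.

-1

base 4: 7 = 4 + 3; at 5: 5 + 3 = 8; next = 7
base 5: 7 = 5 + 2; at 6: 6 + 2 = 8; next = 7
base 6: 7 = 6 + 1; at 7: 7 + 1 = 8; next = 7
base 7: 7 = 7; at 8: 8 = 8; next = 7
base 8: 7 = 7; at 9: 7 = 7; next = 6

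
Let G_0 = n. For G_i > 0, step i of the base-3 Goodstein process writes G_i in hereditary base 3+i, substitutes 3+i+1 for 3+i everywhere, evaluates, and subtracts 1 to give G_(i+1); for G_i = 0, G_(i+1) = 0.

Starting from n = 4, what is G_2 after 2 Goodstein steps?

4

(0) 4|_3 = 3 + 1 ↦ 4 + 1|_4 = 5 ⇒ 4
(1) 4|_4 = 4 ↦ 5|_5 = 5 ⇒ 4
(2) 4|_5 = 4 ↦ 4|_6 = 4 ⇒ 3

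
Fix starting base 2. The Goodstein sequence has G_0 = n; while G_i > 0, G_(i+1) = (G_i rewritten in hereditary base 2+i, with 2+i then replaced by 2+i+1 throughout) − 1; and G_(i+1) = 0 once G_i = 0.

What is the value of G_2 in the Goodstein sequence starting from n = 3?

[0] 3 ≡ 2 + 1 (base 2). Lift 3: 4. −1: 3.
[1] 3 ≡ 3 (base 3). Lift 4: 4. −1: 3.
[2] 3 ≡ 3 (base 4). Lift 5: 3. −1: 2.

3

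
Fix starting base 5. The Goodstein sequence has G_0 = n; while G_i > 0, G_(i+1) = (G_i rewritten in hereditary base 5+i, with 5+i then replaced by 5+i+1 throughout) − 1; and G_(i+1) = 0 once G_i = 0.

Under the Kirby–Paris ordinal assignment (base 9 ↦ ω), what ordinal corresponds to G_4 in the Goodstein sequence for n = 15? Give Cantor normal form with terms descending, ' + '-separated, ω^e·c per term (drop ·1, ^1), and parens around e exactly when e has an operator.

ω·2 + 2

i=0: 15 = 3·5 (b=5); 5→6: 3·6 = 18; 18−1 = 17
i=1: 17 = 2·6 + 5 (b=6); 6→7: 2·7 + 5 = 19; 19−1 = 18
i=2: 18 = 2·7 + 4 (b=7); 7→8: 2·8 + 4 = 20; 20−1 = 19
i=3: 19 = 2·8 + 3 (b=8); 8→9: 2·9 + 3 = 21; 21−1 = 20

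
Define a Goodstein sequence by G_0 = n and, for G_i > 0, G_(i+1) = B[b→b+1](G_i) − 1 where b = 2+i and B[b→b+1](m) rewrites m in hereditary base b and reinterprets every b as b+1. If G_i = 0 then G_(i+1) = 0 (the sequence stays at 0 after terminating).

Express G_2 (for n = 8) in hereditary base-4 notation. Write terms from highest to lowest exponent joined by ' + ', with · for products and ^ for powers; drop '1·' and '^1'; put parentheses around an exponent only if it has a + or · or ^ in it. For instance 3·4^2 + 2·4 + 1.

2·4^4 + 2·4^2 + 2·4 + 1

G_0=8  [base 2] 2^(2 + 1)  →[2↦3]→  3^(3 + 1) = 81  −1 ⇒ G_1=80
G_1=80  [base 3] 2·3^3 + 2·3^2 + 2·3 + 2  →[3↦4]→  2·4^4 + 2·4^2 + 2·4 + 2 = 554  −1 ⇒ G_2=553
G_2=553  [base 4] 2·4^4 + 2·4^2 + 2·4 + 1  →[4↦5]→  2·5^5 + 2·5^2 + 2·5 + 1 = 6311  −1 ⇒ G_3=6310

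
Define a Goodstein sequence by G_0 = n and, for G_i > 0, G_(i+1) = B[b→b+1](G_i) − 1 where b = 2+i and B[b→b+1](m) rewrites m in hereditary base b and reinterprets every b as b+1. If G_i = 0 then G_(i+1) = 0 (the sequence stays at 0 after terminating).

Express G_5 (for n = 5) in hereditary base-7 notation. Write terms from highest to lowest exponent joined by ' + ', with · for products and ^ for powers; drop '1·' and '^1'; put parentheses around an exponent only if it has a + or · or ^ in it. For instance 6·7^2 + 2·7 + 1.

3·7^3 + 3·7^2 + 3·7

G_0=5  [base 2] 2^2 + 1  →[2↦3]→  3^3 + 1 = 28  −1 ⇒ G_1=27
G_1=27  [base 3] 3^3  →[3↦4]→  4^4 = 256  −1 ⇒ G_2=255
G_2=255  [base 4] 3·4^3 + 3·4^2 + 3·4 + 3  →[4↦5]→  3·5^3 + 3·5^2 + 3·5 + 3 = 468  −1 ⇒ G_3=467
G_3=467  [base 5] 3·5^3 + 3·5^2 + 3·5 + 2  →[5↦6]→  3·6^3 + 3·6^2 + 3·6 + 2 = 776  −1 ⇒ G_4=775
G_4=775  [base 6] 3·6^3 + 3·6^2 + 3·6 + 1  →[6↦7]→  3·7^3 + 3·7^2 + 3·7 + 1 = 1198  −1 ⇒ G_5=1197
G_5=1197  [base 7] 3·7^3 + 3·7^2 + 3·7  →[7↦8]→  3·8^3 + 3·8^2 + 3·8 = 1752  −1 ⇒ G_6=1751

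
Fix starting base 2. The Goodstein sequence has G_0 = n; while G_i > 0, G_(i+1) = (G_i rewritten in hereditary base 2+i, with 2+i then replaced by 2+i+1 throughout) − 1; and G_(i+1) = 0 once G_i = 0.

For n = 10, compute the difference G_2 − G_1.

step 0: 10 = 2^(2 + 1) + 2; sub 3 for 2: 3^(3 + 1) + 3; = 84; G_1 = 84−1 = 83
step 1: 83 = 3^(3 + 1) + 2; sub 4 for 3: 4^(4 + 1) + 2; = 1026; G_2 = 1026−1 = 1025

942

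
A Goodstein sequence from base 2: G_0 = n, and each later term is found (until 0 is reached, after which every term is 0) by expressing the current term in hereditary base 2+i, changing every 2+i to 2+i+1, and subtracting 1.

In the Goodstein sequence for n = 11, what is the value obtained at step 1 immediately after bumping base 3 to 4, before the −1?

1028

G_0=11  [base 2] 2^(2 + 1) + 2 + 1  →[2↦3]→  3^(3 + 1) + 3 + 1 = 85  −1 ⇒ G_1=84
G_1=84  [base 3] 3^(3 + 1) + 3  →[3↦4]→  4^(4 + 1) + 4 = 1028  −1 ⇒ G_2=1027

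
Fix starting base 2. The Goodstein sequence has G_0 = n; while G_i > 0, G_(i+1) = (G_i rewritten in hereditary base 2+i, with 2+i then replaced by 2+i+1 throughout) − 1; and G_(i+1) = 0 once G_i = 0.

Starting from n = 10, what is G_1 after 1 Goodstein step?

83

base 2: 10 = 2^(2 + 1) + 2; at 3: 3^(3 + 1) + 3 = 84; next = 83
base 3: 83 = 3^(3 + 1) + 2; at 4: 4^(4 + 1) + 2 = 1026; next = 1025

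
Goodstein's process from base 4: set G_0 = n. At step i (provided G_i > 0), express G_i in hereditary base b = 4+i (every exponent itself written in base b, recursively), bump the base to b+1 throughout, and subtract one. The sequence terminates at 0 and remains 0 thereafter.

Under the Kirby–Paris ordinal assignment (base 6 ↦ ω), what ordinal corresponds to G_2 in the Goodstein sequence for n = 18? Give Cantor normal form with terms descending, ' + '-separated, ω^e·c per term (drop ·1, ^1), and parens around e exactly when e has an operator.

ω^2

step 0: 18 = 4^2 + 2; sub 5 for 4: 5^2 + 2; = 27; G_1 = 27−1 = 26
step 1: 26 = 5^2 + 1; sub 6 for 5: 6^2 + 1; = 37; G_2 = 37−1 = 36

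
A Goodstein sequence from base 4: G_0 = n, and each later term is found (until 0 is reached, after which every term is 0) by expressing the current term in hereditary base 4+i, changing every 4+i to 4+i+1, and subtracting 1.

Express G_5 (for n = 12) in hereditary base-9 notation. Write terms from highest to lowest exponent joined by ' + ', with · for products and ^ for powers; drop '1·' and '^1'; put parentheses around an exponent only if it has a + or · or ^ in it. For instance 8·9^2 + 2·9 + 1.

i=0: 12 = 3·4 (b=4); 4→5: 3·5 = 15; 15−1 = 14
i=1: 14 = 2·5 + 4 (b=5); 5→6: 2·6 + 4 = 16; 16−1 = 15
i=2: 15 = 2·6 + 3 (b=6); 6→7: 2·7 + 3 = 17; 17−1 = 16
i=3: 16 = 2·7 + 2 (b=7); 7→8: 2·8 + 2 = 18; 18−1 = 17
i=4: 17 = 2·8 + 1 (b=8); 8→9: 2·9 + 1 = 19; 19−1 = 18
i=5: 18 = 2·9 (b=9); 9→10: 2·10 = 20; 20−1 = 19

2·9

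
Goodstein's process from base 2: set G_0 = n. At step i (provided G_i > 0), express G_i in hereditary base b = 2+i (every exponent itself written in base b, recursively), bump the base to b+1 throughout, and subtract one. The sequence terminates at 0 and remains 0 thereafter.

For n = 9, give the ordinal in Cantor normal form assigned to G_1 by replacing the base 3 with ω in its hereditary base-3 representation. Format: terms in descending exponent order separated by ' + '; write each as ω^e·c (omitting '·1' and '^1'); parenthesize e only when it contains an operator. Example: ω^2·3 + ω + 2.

ω^(ω + 1)

step 0: 9 = 2^(2 + 1) + 1; sub 3 for 2: 3^(3 + 1) + 1; = 82; G_1 = 82−1 = 81
step 1: 81 = 3^(3 + 1); sub 4 for 3: 4^(4 + 1); = 1024; G_2 = 1024−1 = 1023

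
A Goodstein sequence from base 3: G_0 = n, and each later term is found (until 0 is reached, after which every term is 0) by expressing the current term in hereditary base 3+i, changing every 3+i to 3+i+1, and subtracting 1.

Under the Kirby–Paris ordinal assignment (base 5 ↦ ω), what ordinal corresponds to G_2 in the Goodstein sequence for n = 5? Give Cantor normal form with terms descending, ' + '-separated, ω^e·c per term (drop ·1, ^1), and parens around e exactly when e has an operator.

ω

step 0: 5 = 3 + 2; sub 4 for 3: 4 + 2; = 6; G_1 = 6−1 = 5
step 1: 5 = 4 + 1; sub 5 for 4: 5 + 1; = 6; G_2 = 6−1 = 5
step 2: 5 = 5; sub 6 for 5: 6; = 6; G_3 = 6−1 = 5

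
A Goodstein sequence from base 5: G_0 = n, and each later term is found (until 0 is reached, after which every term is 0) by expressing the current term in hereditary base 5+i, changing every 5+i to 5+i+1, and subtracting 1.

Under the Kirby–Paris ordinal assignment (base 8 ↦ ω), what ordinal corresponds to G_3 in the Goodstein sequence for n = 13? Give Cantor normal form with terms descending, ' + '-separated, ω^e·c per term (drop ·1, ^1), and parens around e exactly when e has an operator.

ω·2

i=0: 13 = 2·5 + 3 (b=5); 5→6: 2·6 + 3 = 15; 15−1 = 14
i=1: 14 = 2·6 + 2 (b=6); 6→7: 2·7 + 2 = 16; 16−1 = 15
i=2: 15 = 2·7 + 1 (b=7); 7→8: 2·8 + 1 = 17; 17−1 = 16
i=3: 16 = 2·8 (b=8); 8→9: 2·9 = 18; 18−1 = 17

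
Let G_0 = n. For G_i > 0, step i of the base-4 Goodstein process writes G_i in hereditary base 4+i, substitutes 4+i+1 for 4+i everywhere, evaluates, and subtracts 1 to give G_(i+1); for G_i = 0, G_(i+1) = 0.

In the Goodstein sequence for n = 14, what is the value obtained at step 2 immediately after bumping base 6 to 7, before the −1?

base 4: 14 = 3·4 + 2; at 5: 3·5 + 2 = 17; next = 16
base 5: 16 = 3·5 + 1; at 6: 3·6 + 1 = 19; next = 18

21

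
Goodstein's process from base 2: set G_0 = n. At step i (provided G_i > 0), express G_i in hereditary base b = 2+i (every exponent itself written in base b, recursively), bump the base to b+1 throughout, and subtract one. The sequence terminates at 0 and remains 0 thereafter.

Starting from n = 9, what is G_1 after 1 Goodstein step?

81

G_0 = 9. HB_2(9) = 2^(2 + 1) + 1. Bump = 82. G_1 = 81.
G_1 = 81. HB_3(81) = 3^(3 + 1). Bump = 1024. G_2 = 1023.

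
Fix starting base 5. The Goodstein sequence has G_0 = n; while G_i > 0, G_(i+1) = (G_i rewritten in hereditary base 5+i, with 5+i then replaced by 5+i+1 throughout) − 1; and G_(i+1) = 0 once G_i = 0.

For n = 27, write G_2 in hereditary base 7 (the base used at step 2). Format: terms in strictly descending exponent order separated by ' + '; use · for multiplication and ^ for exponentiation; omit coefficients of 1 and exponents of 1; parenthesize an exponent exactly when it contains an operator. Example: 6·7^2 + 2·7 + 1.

7^2

(0) 27|_5 = 5^2 + 2 ↦ 6^2 + 2|_6 = 38 ⇒ 37
(1) 37|_6 = 6^2 + 1 ↦ 7^2 + 1|_7 = 50 ⇒ 49
(2) 49|_7 = 7^2 ↦ 8^2|_8 = 64 ⇒ 63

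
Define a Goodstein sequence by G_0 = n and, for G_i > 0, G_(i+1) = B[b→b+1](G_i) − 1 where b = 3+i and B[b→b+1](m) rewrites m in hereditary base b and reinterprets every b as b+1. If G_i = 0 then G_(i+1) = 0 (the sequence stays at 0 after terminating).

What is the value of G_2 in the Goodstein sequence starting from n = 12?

27

(0) 12|_3 = 3^2 + 3 ↦ 4^2 + 4|_4 = 20 ⇒ 19
(1) 19|_4 = 4^2 + 3 ↦ 5^2 + 3|_5 = 28 ⇒ 27
(2) 27|_5 = 5^2 + 2 ↦ 6^2 + 2|_6 = 38 ⇒ 37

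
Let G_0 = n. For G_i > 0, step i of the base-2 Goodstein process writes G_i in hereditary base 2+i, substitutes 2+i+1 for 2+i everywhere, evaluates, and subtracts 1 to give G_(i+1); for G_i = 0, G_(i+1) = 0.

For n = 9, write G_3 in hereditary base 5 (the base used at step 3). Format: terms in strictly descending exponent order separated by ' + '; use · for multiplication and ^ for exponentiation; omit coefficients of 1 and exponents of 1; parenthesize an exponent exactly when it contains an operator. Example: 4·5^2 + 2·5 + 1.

step 0: 9 = 2^(2 + 1) + 1; sub 3 for 2: 3^(3 + 1) + 1; = 82; G_1 = 82−1 = 81
step 1: 81 = 3^(3 + 1); sub 4 for 3: 4^(4 + 1); = 1024; G_2 = 1024−1 = 1023
step 2: 1023 = 3·4^4 + 3·4^3 + 3·4^2 + 3·4 + 3; sub 5 for 4: 3·5^5 + 3·5^3 + 3·5^2 + 3·5 + 3; = 9843; G_3 = 9843−1 = 9842
step 3: 9842 = 3·5^5 + 3·5^3 + 3·5^2 + 3·5 + 2; sub 6 for 5: 3·6^6 + 3·6^3 + 3·6^2 + 3·6 + 2; = 140744; G_4 = 140744−1 = 140743

3·5^5 + 3·5^3 + 3·5^2 + 3·5 + 2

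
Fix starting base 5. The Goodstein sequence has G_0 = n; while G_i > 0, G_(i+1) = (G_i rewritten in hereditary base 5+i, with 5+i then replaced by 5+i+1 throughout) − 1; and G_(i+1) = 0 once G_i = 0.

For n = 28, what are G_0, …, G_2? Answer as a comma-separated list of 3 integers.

28, 38, 50

step 0: 28 = 5^2 + 3; sub 6 for 5: 6^2 + 3; = 39; G_1 = 39−1 = 38
step 1: 38 = 6^2 + 2; sub 7 for 6: 7^2 + 2; = 51; G_2 = 51−1 = 50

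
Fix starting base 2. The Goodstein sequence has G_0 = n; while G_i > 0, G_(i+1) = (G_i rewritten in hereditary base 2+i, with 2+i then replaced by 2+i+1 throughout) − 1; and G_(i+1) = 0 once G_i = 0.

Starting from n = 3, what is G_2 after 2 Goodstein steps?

[0] 3 ≡ 2 + 1 (base 2). Lift 3: 4. −1: 3.
[1] 3 ≡ 3 (base 3). Lift 4: 4. −1: 3.
[2] 3 ≡ 3 (base 4). Lift 5: 3. −1: 2.

3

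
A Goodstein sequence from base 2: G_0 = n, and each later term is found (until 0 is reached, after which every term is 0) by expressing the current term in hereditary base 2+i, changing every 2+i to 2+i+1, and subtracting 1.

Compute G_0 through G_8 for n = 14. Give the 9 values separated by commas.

14, 110, 1281, 18750, 326591, 5862840, 134404971, 3487116548, 100000555551

(0) 14|_2 = 2^(2 + 1) + 2^2 + 2 ↦ 3^(3 + 1) + 3^3 + 3|_3 = 111 ⇒ 110
(1) 110|_3 = 3^(3 + 1) + 3^3 + 2 ↦ 4^(4 + 1) + 4^4 + 2|_4 = 1282 ⇒ 1281
(2) 1281|_4 = 4^(4 + 1) + 4^4 + 1 ↦ 5^(5 + 1) + 5^5 + 1|_5 = 18751 ⇒ 18750
(3) 18750|_5 = 5^(5 + 1) + 5^5 ↦ 6^(6 + 1) + 6^6|_6 = 326592 ⇒ 326591
(4) 326591|_6 = 6^(6 + 1) + 5·6^5 + 5·6^4 + 5·6^3 + 5·6^2 + 5·6 + 5 ↦ 7^(7 + 1) + 5·7^5 + 5·7^4 + 5·7^3 + 5·7^2 + 5·7 + 5|_7 = 5862841 ⇒ 5862840
(5) 5862840|_7 = 7^(7 + 1) + 5·7^5 + 5·7^4 + 5·7^3 + 5·7^2 + 5·7 + 4 ↦ 8^(8 + 1) + 5·8^5 + 5·8^4 + 5·8^3 + 5·8^2 + 5·8 + 4|_8 = 134404972 ⇒ 134404971
(6) 134404971|_8 = 8^(8 + 1) + 5·8^5 + 5·8^4 + 5·8^3 + 5·8^2 + 5·8 + 3 ↦ 9^(9 + 1) + 5·9^5 + 5·9^4 + 5·9^3 + 5·9^2 + 5·9 + 3|_9 = 3487116549 ⇒ 3487116548
(7) 3487116548|_9 = 9^(9 + 1) + 5·9^5 + 5·9^4 + 5·9^3 + 5·9^2 + 5·9 + 2 ↦ 10^(10 + 1) + 5·10^5 + 5·10^4 + 5·10^3 + 5·10^2 + 5·10 + 2|_10 = 100000555552 ⇒ 100000555551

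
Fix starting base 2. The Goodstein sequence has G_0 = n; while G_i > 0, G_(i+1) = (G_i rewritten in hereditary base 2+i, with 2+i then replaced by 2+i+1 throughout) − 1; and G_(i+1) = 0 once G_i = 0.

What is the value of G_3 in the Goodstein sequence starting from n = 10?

15625

10 —HB2→ 2^(2 + 1) + 2 —bump→ 3^(3 + 1) + 3 = 84 —(−1)→ 83
83 —HB3→ 3^(3 + 1) + 2 —bump→ 4^(4 + 1) + 2 = 1026 —(−1)→ 1025
1025 —HB4→ 4^(4 + 1) + 1 —bump→ 5^(5 + 1) + 1 = 15626 —(−1)→ 15625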